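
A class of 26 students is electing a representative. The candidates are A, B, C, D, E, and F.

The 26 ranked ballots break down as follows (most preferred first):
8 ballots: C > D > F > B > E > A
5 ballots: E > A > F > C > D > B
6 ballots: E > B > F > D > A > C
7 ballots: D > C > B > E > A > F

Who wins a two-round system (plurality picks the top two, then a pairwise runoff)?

Round 1 first-place votes: A 0, B 0, C 8, D 7, E 11, F 0. E and C advance.
Runoff: E is ranked above C on 11 ballots, C above E on 15.

C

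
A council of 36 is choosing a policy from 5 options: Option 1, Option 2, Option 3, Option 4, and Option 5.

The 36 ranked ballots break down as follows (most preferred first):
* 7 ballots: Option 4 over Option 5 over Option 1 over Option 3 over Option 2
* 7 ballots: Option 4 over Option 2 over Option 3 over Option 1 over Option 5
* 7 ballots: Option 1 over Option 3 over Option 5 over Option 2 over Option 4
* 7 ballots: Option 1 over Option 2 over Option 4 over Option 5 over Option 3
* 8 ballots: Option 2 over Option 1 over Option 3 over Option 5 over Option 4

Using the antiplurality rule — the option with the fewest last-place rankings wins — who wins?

Option 1

Last-place votes: Option 1 0, Option 2 7, Option 3 7, Option 4 15, Option 5 7.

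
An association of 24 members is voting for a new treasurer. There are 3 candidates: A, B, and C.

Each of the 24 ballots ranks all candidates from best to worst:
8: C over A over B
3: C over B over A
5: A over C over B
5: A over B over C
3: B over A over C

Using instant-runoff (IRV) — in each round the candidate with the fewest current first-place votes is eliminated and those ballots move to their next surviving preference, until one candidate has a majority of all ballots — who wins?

Round 1: A 10, B 3, C 11. B eliminated.
Round 2: A 13, C 11. A has a majority (≥13).

A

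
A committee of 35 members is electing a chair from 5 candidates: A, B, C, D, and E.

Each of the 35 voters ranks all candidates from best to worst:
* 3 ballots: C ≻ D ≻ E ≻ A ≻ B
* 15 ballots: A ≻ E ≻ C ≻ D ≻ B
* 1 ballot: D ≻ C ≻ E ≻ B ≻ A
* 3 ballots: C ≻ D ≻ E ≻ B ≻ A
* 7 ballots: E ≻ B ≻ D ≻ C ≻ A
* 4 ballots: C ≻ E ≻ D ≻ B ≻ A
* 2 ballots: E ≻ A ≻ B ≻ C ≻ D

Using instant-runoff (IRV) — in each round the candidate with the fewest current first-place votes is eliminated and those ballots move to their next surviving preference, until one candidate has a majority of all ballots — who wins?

C

Round 1: A 15, B 0, C 10, D 1, E 9. B eliminated.
Round 2: A 15, C 10, D 1, E 9. D eliminated.
Round 3: A 15, C 11, E 9. E eliminated.
Round 4: A 17, C 18. C has a majority (≥18).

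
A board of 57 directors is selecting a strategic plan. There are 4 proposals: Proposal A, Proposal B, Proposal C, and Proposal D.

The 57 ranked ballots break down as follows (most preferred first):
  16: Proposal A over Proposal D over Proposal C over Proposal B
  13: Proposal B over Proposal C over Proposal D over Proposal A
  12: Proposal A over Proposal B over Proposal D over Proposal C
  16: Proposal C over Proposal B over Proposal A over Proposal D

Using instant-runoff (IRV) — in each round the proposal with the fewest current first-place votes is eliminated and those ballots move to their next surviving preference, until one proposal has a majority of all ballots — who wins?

Round 1: Proposal A 28, Proposal B 13, Proposal C 16, Proposal D 0. Proposal D eliminated.
Round 2: Proposal A 28, Proposal B 13, Proposal C 16. Proposal B eliminated.
Round 3: Proposal A 28, Proposal C 29. Proposal C has a majority (≥29).

Proposal C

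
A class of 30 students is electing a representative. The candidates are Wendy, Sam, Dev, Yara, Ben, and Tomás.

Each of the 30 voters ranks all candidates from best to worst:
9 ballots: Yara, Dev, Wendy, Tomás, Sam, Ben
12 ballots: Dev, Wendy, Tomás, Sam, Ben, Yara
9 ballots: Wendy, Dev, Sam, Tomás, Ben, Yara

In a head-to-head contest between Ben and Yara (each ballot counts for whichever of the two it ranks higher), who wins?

Ben is ranked above Yara on 21 ballots; Yara above Ben on 9.

Ben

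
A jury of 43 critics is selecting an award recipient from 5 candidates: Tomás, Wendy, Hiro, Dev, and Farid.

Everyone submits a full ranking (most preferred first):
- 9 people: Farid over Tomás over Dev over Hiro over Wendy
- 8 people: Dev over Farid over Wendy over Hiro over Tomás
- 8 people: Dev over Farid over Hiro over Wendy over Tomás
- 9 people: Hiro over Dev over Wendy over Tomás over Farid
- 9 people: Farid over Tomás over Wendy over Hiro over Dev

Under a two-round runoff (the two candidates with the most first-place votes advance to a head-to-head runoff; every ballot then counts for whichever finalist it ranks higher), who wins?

Round 1 first-place votes: Tomás 0, Wendy 0, Hiro 9, Dev 16, Farid 18. Farid and Dev advance.
Runoff: Farid is ranked above Dev on 18 ballots, Dev above Farid on 25.

Dev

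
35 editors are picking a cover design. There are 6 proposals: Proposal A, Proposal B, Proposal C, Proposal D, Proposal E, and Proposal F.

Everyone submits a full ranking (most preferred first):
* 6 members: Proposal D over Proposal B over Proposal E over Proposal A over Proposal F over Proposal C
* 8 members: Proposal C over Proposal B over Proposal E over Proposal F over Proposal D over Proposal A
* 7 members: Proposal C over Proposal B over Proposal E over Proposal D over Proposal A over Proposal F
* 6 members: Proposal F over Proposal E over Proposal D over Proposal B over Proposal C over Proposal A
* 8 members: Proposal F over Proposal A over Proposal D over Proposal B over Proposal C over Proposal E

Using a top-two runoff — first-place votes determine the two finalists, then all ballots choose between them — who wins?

Round 1 first-place votes: Proposal A 0, Proposal B 0, Proposal C 15, Proposal D 6, Proposal E 0, Proposal F 14. Proposal C and Proposal F advance.
Runoff: Proposal C is ranked above Proposal F on 15 ballots, Proposal F above Proposal C on 20.

Proposal F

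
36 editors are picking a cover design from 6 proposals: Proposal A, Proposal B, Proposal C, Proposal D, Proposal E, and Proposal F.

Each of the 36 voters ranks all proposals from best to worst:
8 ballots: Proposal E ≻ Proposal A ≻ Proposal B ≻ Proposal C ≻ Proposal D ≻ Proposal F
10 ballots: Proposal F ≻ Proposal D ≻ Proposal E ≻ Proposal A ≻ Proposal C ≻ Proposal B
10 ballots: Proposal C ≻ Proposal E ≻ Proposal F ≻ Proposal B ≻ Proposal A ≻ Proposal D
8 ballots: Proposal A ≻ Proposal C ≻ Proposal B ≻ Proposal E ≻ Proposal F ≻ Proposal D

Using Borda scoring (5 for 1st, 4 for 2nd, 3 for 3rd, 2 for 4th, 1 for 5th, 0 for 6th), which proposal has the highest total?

Proposal A: 8×4 + 10×2 + 10×1 + 8×5 = 102
Proposal B: 8×3 + 10×0 + 10×2 + 8×3 = 68
Proposal C: 8×2 + 10×1 + 10×5 + 8×4 = 108
Proposal D: 8×1 + 10×4 + 10×0 + 8×0 = 48
Proposal E: 8×5 + 10×3 + 10×4 + 8×2 = 126
Proposal F: 8×0 + 10×5 + 10×3 + 8×1 = 88

Proposal E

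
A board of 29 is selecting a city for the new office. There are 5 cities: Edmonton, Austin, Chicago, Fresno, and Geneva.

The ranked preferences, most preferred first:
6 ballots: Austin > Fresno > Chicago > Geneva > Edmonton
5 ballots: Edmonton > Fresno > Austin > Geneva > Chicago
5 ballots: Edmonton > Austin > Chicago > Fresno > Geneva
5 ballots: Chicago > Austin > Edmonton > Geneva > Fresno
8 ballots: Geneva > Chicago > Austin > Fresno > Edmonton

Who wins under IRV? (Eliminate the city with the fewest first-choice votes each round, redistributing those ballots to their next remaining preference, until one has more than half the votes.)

Austin

Round 1: Edmonton 10, Austin 6, Chicago 5, Fresno 0, Geneva 8. Fresno eliminated.
Round 2: Edmonton 10, Austin 6, Chicago 5, Geneva 8. Chicago eliminated.
Round 3: Edmonton 10, Austin 11, Geneva 8. Geneva eliminated.
Round 4: Edmonton 10, Austin 19. Austin has a majority (≥15).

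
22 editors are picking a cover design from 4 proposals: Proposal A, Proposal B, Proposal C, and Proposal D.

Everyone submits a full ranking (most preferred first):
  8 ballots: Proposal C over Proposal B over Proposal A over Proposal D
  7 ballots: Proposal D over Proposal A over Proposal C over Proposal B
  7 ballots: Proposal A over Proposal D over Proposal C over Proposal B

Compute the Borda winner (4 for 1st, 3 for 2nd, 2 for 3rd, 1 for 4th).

Proposal A

Proposal A: 8×2 + 7×3 + 7×4 = 65
Proposal B: 8×3 + 7×1 + 7×1 = 38
Proposal C: 8×4 + 7×2 + 7×2 = 60
Proposal D: 8×1 + 7×4 + 7×3 = 57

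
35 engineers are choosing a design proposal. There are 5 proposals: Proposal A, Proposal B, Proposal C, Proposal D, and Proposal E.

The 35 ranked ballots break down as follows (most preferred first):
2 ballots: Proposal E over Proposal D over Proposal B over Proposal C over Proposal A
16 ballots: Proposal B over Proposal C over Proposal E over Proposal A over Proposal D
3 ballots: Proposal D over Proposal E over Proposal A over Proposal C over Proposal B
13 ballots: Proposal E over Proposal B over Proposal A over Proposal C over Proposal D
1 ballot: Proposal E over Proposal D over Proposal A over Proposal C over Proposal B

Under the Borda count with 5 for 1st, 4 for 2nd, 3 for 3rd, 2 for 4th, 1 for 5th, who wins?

Proposal A: 2×1 + 16×2 + 3×3 + 13×3 + 1×3 = 85
Proposal B: 2×3 + 16×5 + 3×1 + 13×4 + 1×1 = 142
Proposal C: 2×2 + 16×4 + 3×2 + 13×2 + 1×2 = 102
Proposal D: 2×4 + 16×1 + 3×5 + 13×1 + 1×4 = 56
Proposal E: 2×5 + 16×3 + 3×4 + 13×5 + 1×5 = 140

Proposal B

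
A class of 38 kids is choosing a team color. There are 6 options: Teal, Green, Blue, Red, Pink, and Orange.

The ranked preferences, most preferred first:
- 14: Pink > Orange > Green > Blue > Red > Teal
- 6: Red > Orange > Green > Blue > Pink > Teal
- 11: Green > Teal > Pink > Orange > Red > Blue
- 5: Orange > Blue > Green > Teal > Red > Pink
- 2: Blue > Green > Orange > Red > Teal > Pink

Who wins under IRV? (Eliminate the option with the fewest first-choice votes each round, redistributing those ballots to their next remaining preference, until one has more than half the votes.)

Round 1: Teal 0, Green 11, Blue 2, Red 6, Pink 14, Orange 5. Teal eliminated.
Round 2: Green 11, Blue 2, Red 6, Pink 14, Orange 5. Blue eliminated.
Round 3: Green 13, Red 6, Pink 14, Orange 5. Orange eliminated.
Round 4: Green 18, Red 6, Pink 14. Red eliminated.
Round 5: Green 24, Pink 14. Green has a majority (≥20).

Green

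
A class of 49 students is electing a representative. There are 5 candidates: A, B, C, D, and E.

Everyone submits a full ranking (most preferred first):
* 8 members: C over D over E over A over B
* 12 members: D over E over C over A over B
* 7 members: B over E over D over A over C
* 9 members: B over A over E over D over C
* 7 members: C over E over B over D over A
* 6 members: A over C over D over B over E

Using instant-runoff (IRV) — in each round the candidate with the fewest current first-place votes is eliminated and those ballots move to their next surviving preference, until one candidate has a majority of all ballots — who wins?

Round 1: A 6, B 16, C 15, D 12, E 0. E eliminated.
Round 2: A 6, B 16, C 15, D 12. A eliminated.
Round 3: B 16, C 21, D 12. D eliminated.
Round 4: B 16, C 33. C has a majority (≥25).

C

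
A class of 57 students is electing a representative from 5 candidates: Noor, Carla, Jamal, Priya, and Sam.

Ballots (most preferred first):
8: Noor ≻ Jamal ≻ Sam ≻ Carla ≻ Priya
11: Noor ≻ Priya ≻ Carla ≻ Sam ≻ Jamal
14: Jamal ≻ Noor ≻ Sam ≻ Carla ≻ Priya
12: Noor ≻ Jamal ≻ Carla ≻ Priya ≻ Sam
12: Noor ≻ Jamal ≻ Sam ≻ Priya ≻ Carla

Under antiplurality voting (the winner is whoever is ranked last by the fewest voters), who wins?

Last-place votes: Noor 0, Carla 12, Jamal 11, Priya 22, Sam 12.

Noor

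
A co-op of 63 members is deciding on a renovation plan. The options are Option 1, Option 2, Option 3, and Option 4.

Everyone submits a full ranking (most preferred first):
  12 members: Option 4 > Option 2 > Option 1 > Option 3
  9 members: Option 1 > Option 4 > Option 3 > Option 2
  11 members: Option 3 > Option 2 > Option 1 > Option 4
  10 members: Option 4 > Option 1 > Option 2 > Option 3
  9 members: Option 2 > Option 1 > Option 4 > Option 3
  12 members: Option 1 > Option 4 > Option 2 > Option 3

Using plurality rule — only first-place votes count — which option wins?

First-place votes: Option 1 21, Option 2 9, Option 3 11, Option 4 22.

Option 4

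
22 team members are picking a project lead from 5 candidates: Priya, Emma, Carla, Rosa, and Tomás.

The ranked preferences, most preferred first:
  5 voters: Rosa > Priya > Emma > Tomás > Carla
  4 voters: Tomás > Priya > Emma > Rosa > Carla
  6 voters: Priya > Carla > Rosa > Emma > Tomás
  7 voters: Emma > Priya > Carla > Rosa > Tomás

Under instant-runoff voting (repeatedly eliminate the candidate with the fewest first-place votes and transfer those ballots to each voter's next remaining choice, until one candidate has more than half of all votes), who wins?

Priya

Round 1: Priya 6, Emma 7, Carla 0, Rosa 5, Tomás 4. Carla eliminated.
Round 2: Priya 6, Emma 7, Rosa 5, Tomás 4. Tomás eliminated.
Round 3: Priya 10, Emma 7, Rosa 5. Rosa eliminated.
Round 4: Priya 15, Emma 7. Priya has a majority (≥12).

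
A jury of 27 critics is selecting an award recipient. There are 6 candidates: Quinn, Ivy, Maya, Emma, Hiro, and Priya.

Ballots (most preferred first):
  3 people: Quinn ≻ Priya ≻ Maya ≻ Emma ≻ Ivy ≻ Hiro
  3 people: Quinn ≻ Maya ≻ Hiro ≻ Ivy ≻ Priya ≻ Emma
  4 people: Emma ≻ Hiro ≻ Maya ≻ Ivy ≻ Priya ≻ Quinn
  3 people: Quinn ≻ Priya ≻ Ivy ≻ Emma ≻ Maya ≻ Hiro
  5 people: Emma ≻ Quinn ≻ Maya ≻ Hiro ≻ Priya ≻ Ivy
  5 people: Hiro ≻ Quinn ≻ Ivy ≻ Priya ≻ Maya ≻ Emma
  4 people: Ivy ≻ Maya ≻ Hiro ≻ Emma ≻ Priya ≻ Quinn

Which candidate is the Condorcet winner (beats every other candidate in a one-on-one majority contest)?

Quinn

Quinn vs Ivy: 19–8
Quinn vs Maya: 19–8
Quinn vs Emma: 14–13
Quinn vs Hiro: 14–13
Quinn vs Priya: 19–8
Quinn beats every other candidate.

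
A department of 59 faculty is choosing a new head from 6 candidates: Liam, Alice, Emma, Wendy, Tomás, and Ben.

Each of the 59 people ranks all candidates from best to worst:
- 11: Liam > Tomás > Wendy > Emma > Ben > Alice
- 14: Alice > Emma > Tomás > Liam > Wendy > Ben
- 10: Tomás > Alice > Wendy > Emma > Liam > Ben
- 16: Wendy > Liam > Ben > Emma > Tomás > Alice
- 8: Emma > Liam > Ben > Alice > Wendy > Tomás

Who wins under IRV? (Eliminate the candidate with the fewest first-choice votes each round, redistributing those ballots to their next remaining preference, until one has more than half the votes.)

Round 1: Liam 11, Alice 14, Emma 8, Wendy 16, Tomás 10, Ben 0. Ben eliminated.
Round 2: Liam 11, Alice 14, Emma 8, Wendy 16, Tomás 10. Emma eliminated.
Round 3: Liam 19, Alice 14, Wendy 16, Tomás 10. Tomás eliminated.
Round 4: Liam 19, Alice 24, Wendy 16. Wendy eliminated.
Round 5: Liam 35, Alice 24. Liam has a majority (≥30).

Liam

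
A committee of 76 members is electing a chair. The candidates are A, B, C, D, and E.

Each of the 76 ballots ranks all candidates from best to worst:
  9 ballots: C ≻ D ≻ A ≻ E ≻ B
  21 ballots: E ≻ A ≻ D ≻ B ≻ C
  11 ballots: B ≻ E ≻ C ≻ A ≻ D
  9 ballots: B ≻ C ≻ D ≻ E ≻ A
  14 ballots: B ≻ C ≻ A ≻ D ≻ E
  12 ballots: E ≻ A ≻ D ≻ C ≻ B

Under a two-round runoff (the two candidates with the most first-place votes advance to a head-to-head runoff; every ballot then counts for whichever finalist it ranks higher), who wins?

E

Round 1 first-place votes: A 0, B 34, C 9, D 0, E 33. B and E advance.
Runoff: B is ranked above E on 34 ballots, E above B on 42.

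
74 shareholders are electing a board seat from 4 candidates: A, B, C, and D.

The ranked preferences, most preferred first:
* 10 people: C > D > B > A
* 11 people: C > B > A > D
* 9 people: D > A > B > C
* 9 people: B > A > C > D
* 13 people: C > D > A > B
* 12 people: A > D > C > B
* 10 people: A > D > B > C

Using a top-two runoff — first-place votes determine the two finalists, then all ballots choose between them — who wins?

Round 1 first-place votes: A 22, B 9, C 34, D 9. C and A advance.
Runoff: C is ranked above A on 34 ballots, A above C on 40.

A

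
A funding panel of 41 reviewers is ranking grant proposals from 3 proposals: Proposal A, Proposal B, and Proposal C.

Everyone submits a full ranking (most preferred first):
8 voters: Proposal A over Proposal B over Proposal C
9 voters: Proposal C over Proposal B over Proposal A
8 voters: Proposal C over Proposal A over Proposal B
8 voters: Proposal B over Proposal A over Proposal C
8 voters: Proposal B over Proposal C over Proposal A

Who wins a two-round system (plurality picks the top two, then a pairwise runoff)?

Proposal B

Round 1 first-place votes: Proposal A 8, Proposal B 16, Proposal C 17. Proposal C and Proposal B advance.
Runoff: Proposal C is ranked above Proposal B on 17 ballots, Proposal B above Proposal C on 24.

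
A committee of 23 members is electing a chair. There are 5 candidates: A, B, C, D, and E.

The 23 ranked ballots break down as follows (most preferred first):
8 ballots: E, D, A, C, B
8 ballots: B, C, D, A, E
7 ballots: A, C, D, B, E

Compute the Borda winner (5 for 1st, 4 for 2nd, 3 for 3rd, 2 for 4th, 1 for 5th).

D

A: 8×3 + 8×2 + 7×5 = 75
B: 8×1 + 8×5 + 7×2 = 62
C: 8×2 + 8×4 + 7×4 = 76
D: 8×4 + 8×3 + 7×3 = 77
E: 8×5 + 8×1 + 7×1 = 55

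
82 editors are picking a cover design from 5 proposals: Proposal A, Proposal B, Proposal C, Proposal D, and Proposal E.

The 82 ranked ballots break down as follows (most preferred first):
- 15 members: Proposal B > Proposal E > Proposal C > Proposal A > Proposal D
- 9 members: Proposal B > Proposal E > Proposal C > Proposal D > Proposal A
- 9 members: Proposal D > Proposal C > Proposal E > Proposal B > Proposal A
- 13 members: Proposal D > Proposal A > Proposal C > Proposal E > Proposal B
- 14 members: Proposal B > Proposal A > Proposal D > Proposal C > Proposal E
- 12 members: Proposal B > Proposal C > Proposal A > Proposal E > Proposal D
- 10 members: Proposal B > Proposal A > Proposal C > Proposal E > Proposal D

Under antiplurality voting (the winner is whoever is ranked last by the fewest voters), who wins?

Proposal C

Last-place votes: Proposal A 18, Proposal B 13, Proposal C 0, Proposal D 37, Proposal E 14.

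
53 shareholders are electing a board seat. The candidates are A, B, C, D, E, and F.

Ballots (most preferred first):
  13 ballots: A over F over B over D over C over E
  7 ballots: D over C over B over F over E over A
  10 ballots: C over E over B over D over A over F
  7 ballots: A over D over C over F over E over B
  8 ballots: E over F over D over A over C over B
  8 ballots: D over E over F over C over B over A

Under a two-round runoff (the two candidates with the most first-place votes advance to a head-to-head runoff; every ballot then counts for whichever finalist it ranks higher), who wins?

Round 1 first-place votes: A 20, B 0, C 10, D 15, E 8, F 0. A and D advance.
Runoff: A is ranked above D on 20 ballots, D above A on 33.

D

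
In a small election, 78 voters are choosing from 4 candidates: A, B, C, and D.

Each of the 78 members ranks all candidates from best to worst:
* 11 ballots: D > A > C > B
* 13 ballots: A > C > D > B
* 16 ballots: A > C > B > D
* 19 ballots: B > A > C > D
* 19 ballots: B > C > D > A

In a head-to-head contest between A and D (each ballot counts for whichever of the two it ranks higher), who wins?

A is ranked above D on 48 ballots; D above A on 30.

A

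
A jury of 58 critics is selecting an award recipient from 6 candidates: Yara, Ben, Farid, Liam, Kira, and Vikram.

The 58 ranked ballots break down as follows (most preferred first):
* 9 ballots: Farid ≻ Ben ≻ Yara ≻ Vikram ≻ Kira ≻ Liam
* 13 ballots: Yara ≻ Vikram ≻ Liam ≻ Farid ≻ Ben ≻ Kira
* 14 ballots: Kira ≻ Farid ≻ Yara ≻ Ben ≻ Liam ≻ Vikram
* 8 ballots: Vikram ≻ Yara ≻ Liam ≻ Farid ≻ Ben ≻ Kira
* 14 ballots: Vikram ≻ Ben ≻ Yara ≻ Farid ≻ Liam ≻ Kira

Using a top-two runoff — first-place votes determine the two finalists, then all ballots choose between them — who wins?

Round 1 first-place votes: Yara 13, Ben 0, Farid 9, Liam 0, Kira 14, Vikram 22. Vikram and Kira advance.
Runoff: Vikram is ranked above Kira on 44 ballots, Kira above Vikram on 14.

Vikram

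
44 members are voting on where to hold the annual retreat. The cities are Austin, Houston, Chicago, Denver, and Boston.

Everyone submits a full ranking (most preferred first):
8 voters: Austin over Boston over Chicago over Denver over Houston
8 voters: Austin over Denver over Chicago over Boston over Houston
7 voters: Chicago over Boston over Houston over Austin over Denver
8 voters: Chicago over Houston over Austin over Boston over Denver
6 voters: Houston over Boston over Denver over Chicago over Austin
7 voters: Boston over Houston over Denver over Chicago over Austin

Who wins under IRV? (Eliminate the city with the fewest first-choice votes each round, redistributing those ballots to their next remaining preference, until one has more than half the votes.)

Round 1: Austin 16, Houston 6, Chicago 15, Denver 0, Boston 7. Denver eliminated.
Round 2: Austin 16, Houston 6, Chicago 15, Boston 7. Houston eliminated.
Round 3: Austin 16, Chicago 15, Boston 13. Boston eliminated.
Round 4: Austin 16, Chicago 28. Chicago has a majority (≥23).

Chicago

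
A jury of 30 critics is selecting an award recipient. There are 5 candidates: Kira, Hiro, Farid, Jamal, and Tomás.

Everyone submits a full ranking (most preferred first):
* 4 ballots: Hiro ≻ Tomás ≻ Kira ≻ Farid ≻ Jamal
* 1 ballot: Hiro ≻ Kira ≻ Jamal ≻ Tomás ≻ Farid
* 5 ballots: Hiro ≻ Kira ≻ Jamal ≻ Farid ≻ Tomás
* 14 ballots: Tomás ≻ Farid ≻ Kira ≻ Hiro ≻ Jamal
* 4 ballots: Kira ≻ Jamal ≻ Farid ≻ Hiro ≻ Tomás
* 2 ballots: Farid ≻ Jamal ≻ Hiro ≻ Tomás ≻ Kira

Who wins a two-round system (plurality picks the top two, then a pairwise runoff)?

Round 1 first-place votes: Kira 4, Hiro 10, Farid 2, Jamal 0, Tomás 14. Tomás and Hiro advance.
Runoff: Tomás is ranked above Hiro on 14 ballots, Hiro above Tomás on 16.

Hiro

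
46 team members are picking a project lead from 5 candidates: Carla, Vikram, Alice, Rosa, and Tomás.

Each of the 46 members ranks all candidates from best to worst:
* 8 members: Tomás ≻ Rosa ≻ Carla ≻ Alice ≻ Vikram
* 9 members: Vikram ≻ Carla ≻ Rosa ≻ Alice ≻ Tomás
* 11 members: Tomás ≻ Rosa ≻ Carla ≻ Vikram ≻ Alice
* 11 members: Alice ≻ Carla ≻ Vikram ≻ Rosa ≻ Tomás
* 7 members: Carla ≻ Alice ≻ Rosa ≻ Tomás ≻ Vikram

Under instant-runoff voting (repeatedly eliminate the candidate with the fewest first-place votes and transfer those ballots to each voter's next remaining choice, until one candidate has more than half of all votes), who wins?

Alice

Round 1: Carla 7, Vikram 9, Alice 11, Rosa 0, Tomás 19. Rosa eliminated.
Round 2: Carla 7, Vikram 9, Alice 11, Tomás 19. Carla eliminated.
Round 3: Vikram 9, Alice 18, Tomás 19. Vikram eliminated.
Round 4: Alice 27, Tomás 19. Alice has a majority (≥24).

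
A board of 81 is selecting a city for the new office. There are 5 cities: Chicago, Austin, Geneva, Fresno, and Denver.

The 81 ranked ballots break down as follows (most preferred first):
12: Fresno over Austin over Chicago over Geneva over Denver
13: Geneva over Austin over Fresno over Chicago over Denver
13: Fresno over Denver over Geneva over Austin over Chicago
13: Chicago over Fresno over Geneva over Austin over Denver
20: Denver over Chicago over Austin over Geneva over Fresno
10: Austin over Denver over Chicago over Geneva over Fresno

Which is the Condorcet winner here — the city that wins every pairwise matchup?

Austin vs Chicago: 48–33
Austin vs Geneva: 42–39
Austin vs Fresno: 43–38
Austin vs Denver: 48–33
Austin beats every other city.

Austin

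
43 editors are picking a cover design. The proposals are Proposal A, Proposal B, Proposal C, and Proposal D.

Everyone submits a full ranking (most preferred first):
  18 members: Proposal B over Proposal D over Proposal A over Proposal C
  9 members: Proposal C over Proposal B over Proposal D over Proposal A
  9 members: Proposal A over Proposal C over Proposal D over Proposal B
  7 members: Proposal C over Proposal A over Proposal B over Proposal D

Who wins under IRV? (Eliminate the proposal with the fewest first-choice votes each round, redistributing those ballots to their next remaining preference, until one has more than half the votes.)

Proposal C

Round 1: Proposal A 9, Proposal B 18, Proposal C 16, Proposal D 0. Proposal D eliminated.
Round 2: Proposal A 9, Proposal B 18, Proposal C 16. Proposal A eliminated.
Round 3: Proposal B 18, Proposal C 25. Proposal C has a majority (≥22).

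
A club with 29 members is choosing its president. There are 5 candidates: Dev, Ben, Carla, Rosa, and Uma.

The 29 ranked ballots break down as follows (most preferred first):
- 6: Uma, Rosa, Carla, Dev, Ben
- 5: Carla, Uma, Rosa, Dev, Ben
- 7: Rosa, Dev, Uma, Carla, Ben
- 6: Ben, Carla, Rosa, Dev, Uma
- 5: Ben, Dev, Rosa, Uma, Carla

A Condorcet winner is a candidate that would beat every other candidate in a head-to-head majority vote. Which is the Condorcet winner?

Rosa vs Dev: 24–5
Rosa vs Ben: 18–11
Rosa vs Carla: 18–11
Rosa vs Uma: 18–11
Rosa beats every other candidate.

Rosa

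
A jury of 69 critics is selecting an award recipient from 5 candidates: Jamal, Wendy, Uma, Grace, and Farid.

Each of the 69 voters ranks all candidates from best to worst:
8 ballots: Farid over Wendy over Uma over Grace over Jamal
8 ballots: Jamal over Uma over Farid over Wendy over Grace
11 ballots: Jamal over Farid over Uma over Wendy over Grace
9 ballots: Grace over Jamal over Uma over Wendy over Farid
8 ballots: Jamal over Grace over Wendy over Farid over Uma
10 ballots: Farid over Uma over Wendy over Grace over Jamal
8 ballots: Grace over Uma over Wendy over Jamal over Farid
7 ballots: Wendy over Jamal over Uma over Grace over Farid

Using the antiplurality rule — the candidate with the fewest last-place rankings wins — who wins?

Wendy

Last-place votes: Jamal 18, Wendy 0, Uma 8, Grace 19, Farid 24.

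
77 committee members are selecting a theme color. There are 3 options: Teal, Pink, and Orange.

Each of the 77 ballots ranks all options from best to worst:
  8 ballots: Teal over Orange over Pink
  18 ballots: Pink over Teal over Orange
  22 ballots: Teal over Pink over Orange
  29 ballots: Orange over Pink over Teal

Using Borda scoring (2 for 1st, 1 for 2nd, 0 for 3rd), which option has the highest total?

Teal: 8×2 + 18×1 + 22×2 + 29×0 = 78
Pink: 8×0 + 18×2 + 22×1 + 29×1 = 87
Orange: 8×1 + 18×0 + 22×0 + 29×2 = 66

Pink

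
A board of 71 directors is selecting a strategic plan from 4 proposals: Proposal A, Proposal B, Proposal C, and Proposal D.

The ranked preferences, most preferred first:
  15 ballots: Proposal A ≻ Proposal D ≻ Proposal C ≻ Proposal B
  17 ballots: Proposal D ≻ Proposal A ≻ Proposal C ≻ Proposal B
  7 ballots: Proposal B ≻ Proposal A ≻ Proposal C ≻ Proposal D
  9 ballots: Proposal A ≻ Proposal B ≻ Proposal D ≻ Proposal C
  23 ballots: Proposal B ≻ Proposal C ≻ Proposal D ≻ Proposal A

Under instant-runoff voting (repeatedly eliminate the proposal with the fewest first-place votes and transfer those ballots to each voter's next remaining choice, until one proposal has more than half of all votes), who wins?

Round 1: Proposal A 24, Proposal B 30, Proposal C 0, Proposal D 17. Proposal C eliminated.
Round 2: Proposal A 24, Proposal B 30, Proposal D 17. Proposal D eliminated.
Round 3: Proposal A 41, Proposal B 30. Proposal A has a majority (≥36).

Proposal A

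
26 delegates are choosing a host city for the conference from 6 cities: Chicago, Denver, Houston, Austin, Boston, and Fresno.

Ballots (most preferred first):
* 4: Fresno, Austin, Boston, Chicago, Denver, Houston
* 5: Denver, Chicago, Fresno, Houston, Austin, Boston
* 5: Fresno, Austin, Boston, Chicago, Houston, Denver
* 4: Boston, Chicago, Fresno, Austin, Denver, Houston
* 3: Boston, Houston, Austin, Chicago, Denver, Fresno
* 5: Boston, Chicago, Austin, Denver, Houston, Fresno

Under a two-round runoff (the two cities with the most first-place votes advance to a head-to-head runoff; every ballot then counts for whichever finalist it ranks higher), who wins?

Round 1 first-place votes: Chicago 0, Denver 5, Houston 0, Austin 0, Boston 12, Fresno 9. Boston and Fresno advance.
Runoff: Boston is ranked above Fresno on 12 ballots, Fresno above Boston on 14.

Fresno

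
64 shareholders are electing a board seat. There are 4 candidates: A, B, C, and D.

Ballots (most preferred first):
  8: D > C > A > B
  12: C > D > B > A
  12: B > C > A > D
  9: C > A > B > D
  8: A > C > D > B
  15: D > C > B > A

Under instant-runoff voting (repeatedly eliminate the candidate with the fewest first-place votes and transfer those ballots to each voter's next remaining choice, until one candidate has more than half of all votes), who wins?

Round 1: A 8, B 12, C 21, D 23. A eliminated.
Round 2: B 12, C 29, D 23. B eliminated.
Round 3: C 41, D 23. C has a majority (≥33).

C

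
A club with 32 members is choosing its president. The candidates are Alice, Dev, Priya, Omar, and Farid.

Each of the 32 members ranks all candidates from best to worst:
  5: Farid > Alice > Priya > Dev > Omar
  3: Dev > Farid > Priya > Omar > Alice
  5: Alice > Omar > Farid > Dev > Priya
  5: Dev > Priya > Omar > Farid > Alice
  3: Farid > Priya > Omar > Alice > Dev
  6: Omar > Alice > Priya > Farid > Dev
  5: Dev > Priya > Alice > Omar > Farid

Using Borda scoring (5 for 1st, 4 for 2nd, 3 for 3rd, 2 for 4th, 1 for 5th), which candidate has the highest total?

Alice: 5×4 + 3×1 + 5×5 + 5×1 + 3×2 + 6×4 + 5×3 = 98
Dev: 5×2 + 3×5 + 5×2 + 5×5 + 3×1 + 6×1 + 5×5 = 94
Priya: 5×3 + 3×3 + 5×1 + 5×4 + 3×4 + 6×3 + 5×4 = 99
Omar: 5×1 + 3×2 + 5×4 + 5×3 + 3×3 + 6×5 + 5×2 = 95
Farid: 5×5 + 3×4 + 5×3 + 5×2 + 3×5 + 6×2 + 5×1 = 94

Priya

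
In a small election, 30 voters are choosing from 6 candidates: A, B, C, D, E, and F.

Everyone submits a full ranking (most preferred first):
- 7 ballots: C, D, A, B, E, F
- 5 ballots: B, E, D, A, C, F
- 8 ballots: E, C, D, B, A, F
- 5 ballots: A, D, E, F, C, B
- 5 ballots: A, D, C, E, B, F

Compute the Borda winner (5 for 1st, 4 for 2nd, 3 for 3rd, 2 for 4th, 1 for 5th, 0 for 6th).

A: 7×3 + 5×2 + 8×1 + 5×5 + 5×5 = 89
B: 7×2 + 5×5 + 8×2 + 5×0 + 5×1 = 60
C: 7×5 + 5×1 + 8×4 + 5×1 + 5×3 = 92
D: 7×4 + 5×3 + 8×3 + 5×4 + 5×4 = 107
E: 7×1 + 5×4 + 8×5 + 5×3 + 5×2 = 92
F: 7×0 + 5×0 + 8×0 + 5×2 + 5×0 = 10

D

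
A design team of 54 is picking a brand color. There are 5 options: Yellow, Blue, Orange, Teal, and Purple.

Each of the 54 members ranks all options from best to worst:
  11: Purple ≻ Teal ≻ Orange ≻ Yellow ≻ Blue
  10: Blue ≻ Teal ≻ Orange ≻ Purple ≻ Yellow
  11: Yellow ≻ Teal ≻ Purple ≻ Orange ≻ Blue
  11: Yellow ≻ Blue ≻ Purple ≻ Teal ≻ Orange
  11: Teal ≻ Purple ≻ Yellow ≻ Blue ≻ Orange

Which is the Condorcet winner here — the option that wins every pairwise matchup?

Teal vs Yellow: 32–22
Teal vs Blue: 33–21
Teal vs Orange: 54–0
Teal vs Purple: 32–22
Teal beats every other option.

Teal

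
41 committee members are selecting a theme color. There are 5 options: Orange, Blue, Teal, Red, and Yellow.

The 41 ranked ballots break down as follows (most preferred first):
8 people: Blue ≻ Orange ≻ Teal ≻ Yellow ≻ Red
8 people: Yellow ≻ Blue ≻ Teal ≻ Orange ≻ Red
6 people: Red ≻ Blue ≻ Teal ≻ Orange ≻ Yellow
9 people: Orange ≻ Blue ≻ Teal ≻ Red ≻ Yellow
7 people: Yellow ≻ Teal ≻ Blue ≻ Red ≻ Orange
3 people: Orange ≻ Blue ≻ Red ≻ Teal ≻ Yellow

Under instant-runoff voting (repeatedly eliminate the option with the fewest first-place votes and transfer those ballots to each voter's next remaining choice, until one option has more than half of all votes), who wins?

Blue

Round 1: Orange 12, Blue 8, Teal 0, Red 6, Yellow 15. Teal eliminated.
Round 2: Orange 12, Blue 8, Red 6, Yellow 15. Red eliminated.
Round 3: Orange 12, Blue 14, Yellow 15. Orange eliminated.
Round 4: Blue 26, Yellow 15. Blue has a majority (≥21).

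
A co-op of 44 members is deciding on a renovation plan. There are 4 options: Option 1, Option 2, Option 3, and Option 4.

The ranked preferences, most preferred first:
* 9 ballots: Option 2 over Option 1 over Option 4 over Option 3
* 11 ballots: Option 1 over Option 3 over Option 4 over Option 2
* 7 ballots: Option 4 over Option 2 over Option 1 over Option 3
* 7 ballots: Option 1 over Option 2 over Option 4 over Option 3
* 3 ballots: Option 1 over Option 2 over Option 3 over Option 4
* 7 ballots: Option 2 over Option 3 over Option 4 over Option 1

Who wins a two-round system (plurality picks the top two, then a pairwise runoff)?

Option 2

Round 1 first-place votes: Option 1 21, Option 2 16, Option 3 0, Option 4 7. Option 1 and Option 2 advance.
Runoff: Option 1 is ranked above Option 2 on 21 ballots, Option 2 above Option 1 on 23.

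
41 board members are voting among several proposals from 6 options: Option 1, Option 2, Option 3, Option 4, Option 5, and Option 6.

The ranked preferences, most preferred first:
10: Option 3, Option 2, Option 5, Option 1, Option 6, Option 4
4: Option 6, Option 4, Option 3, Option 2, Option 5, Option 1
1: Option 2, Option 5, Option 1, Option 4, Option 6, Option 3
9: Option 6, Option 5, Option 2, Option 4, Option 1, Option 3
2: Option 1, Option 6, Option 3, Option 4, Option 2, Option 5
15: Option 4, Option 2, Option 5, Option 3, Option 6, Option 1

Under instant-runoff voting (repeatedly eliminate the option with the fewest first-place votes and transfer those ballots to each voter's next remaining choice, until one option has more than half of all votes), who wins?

Option 6

Round 1: Option 1 2, Option 2 1, Option 3 10, Option 4 15, Option 5 0, Option 6 13. Option 5 eliminated.
Round 2: Option 1 2, Option 2 1, Option 3 10, Option 4 15, Option 6 13. Option 2 eliminated.
Round 3: Option 1 3, Option 3 10, Option 4 15, Option 6 13. Option 1 eliminated.
Round 4: Option 3 10, Option 4 16, Option 6 15. Option 3 eliminated.
Round 5: Option 4 16, Option 6 25. Option 6 has a majority (≥21).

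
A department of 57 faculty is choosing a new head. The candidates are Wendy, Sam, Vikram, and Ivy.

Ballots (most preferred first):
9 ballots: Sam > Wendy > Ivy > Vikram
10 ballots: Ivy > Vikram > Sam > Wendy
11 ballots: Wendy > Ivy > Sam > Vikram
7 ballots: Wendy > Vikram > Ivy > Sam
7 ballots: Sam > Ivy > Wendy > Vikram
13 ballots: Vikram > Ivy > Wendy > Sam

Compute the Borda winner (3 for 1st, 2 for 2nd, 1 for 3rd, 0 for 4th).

Ivy

Wendy: 9×2 + 10×0 + 11×3 + 7×3 + 7×1 + 13×1 = 92
Sam: 9×3 + 10×1 + 11×1 + 7×0 + 7×3 + 13×0 = 69
Vikram: 9×0 + 10×2 + 11×0 + 7×2 + 7×0 + 13×3 = 73
Ivy: 9×1 + 10×3 + 11×2 + 7×1 + 7×2 + 13×2 = 108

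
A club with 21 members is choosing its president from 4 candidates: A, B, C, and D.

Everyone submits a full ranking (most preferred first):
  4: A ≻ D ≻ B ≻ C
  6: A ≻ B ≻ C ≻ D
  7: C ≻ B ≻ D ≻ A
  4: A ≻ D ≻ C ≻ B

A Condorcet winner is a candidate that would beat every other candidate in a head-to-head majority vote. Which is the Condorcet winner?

A

A vs B: 14–7
A vs C: 14–7
A vs D: 14–7
A beats every other candidate.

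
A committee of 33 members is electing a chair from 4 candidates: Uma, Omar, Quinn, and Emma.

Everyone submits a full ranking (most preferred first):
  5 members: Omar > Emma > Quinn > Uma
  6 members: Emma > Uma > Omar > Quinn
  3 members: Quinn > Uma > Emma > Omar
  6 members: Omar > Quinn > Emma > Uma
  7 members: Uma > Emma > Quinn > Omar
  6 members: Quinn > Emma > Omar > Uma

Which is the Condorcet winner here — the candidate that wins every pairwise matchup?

Emma

Emma vs Uma: 23–10
Emma vs Omar: 22–11
Emma vs Quinn: 18–15
Emma beats every other candidate.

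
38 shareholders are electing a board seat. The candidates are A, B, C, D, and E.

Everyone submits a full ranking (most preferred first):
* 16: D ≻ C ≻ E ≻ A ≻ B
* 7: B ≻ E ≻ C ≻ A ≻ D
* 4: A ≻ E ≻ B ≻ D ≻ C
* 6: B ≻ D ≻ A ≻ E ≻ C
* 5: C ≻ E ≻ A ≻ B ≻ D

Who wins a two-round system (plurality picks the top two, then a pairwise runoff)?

B

Round 1 first-place votes: A 4, B 13, C 5, D 16, E 0. D and B advance.
Runoff: D is ranked above B on 16 ballots, B above D on 22.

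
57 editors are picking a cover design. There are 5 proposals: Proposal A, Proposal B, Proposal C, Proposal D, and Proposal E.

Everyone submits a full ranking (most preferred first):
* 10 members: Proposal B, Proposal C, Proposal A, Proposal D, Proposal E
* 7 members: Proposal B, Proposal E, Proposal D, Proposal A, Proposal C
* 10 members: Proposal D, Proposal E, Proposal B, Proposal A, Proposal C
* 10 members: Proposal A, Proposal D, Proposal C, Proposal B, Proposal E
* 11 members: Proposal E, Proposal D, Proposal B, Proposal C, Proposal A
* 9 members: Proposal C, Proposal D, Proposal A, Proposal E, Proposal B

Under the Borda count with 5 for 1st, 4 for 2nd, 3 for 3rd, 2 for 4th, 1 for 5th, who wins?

Proposal D

Proposal A: 10×3 + 7×2 + 10×2 + 10×5 + 11×1 + 9×3 = 152
Proposal B: 10×5 + 7×5 + 10×3 + 10×2 + 11×3 + 9×1 = 177
Proposal C: 10×4 + 7×1 + 10×1 + 10×3 + 11×2 + 9×5 = 154
Proposal D: 10×2 + 7×3 + 10×5 + 10×4 + 11×4 + 9×4 = 211
Proposal E: 10×1 + 7×4 + 10×4 + 10×1 + 11×5 + 9×2 = 161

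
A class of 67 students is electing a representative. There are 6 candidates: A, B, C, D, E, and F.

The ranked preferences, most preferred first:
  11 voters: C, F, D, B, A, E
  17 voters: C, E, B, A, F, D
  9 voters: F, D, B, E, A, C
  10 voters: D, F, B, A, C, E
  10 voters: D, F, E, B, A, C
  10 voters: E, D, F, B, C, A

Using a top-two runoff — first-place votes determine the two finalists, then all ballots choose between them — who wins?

Round 1 first-place votes: A 0, B 0, C 28, D 20, E 10, F 9. C and D advance.
Runoff: C is ranked above D on 28 ballots, D above C on 39.

D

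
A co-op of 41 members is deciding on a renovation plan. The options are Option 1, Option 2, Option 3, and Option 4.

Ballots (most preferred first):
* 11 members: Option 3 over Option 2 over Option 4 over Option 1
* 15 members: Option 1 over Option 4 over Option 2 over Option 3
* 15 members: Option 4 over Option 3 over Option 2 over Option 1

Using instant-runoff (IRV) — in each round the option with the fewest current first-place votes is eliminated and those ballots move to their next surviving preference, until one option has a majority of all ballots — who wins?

Round 1: Option 1 15, Option 2 0, Option 3 11, Option 4 15. Option 2 eliminated.
Round 2: Option 1 15, Option 3 11, Option 4 15. Option 3 eliminated.
Round 3: Option 1 15, Option 4 26. Option 4 has a majority (≥21).

Option 4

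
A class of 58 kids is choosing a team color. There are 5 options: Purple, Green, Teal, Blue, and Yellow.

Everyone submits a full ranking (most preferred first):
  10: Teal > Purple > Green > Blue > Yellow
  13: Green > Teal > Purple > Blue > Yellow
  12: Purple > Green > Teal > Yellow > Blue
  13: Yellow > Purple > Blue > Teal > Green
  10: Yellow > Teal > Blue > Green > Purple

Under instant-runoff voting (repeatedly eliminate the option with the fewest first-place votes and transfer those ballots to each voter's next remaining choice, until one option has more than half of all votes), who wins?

Round 1: Purple 12, Green 13, Teal 10, Blue 0, Yellow 23. Blue eliminated.
Round 2: Purple 12, Green 13, Teal 10, Yellow 23. Teal eliminated.
Round 3: Purple 22, Green 13, Yellow 23. Green eliminated.
Round 4: Purple 35, Yellow 23. Purple has a majority (≥30).

Purple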